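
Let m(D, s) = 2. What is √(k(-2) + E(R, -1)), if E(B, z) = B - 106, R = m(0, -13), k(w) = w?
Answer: I*√106 ≈ 10.296*I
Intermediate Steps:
R = 2
E(B, z) = -106 + B
√(k(-2) + E(R, -1)) = √(-2 + (-106 + 2)) = √(-2 - 104) = √(-106) = I*√106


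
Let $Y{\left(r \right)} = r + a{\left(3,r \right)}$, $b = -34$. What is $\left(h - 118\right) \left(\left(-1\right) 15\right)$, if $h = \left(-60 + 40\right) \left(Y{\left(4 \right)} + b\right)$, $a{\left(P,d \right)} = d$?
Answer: $-6030$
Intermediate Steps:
$Y{\left(r \right)} = 2 r$ ($Y{\left(r \right)} = r + r = 2 r$)
$h = 520$ ($h = \left(-60 + 40\right) \left(2 \cdot 4 - 34\right) = - 20 \left(8 - 34\right) = \left(-20\right) \left(-26\right) = 520$)
$\left(h - 118\right) \left(\left(-1\right) 15\right) = \left(520 - 118\right) \left(\left(-1\right) 15\right) = 402 \left(-15\right) = -6030$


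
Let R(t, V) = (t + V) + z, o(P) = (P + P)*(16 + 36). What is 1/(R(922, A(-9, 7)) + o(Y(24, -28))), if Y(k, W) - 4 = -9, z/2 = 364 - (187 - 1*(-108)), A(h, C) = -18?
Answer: 1/522 ≈ 0.0019157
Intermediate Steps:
z = 138 (z = 2*(364 - (187 - 1*(-108))) = 2*(364 - (187 + 108)) = 2*(364 - 1*295) = 2*(364 - 295) = 2*69 = 138)
Y(k, W) = -5 (Y(k, W) = 4 - 9 = -5)
o(P) = 104*P (o(P) = (2*P)*52 = 104*P)
R(t, V) = 138 + V + t (R(t, V) = (t + V) + 138 = (V + t) + 138 = 138 + V + t)
1/(R(922, A(-9, 7)) + o(Y(24, -28))) = 1/((138 - 18 + 922) + 104*(-5)) = 1/(1042 - 520) = 1/522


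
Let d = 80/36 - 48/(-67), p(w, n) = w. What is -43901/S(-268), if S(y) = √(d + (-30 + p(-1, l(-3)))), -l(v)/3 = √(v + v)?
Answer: 131703*I*√1133707/16921 ≈ 8287.4*I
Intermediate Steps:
l(v) = -3*√2*√v (l(v) = -3*√(v + v) = -3*√2*√v)
d = 1772/603 (d = 80*(1/36) - 48*(-1/67) = 20/9 + 48/67 = 1772/603 ≈ 2.9386)
S(y) = I*√1133707/201 (S(y) = √(1772/603 + (-30 - 1)) = √(1772/603 - 31) = √(-16921/603) = I*√1133707/201)
-43901/S(-268) = -43901*(-3*I*√1133707/16921) = -(-131703)*I*√1133707/16921 = 131703*I*√1133707/16921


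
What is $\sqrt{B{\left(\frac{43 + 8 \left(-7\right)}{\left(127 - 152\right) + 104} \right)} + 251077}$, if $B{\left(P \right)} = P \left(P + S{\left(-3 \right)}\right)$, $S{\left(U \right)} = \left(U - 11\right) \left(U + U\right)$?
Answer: $\frac{\sqrt{1566885458}}{79} \approx 501.06$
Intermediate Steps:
$S{\left(U \right)} = 2 U \left(-11 + U\right)$ ($S{\left(U \right)} = \left(-11 + U\right) 2 U = 2 U \left(-11 + U\right)$)
$B{\left(P \right)} = P \left(84 + P\right)$ ($B{\left(P \right)} = P \left(P + 2 \left(-3\right) \left(-11 - 3\right)\right) = P \left(P + 2 \left(-3\right) \left(-14\right)\right) = P \left(P + 84\right) = P \left(84 + P\right)$)
$\sqrt{B{\left(\frac{43 + 8 \left(-7\right)}{\left(127 - 152\right) + 104} \right)} + 251077} = \sqrt{\frac{43 + 8 \left(-7\right)}{\left(127 - 152\right) + 104} \left(84 + \frac{43 + 8 \left(-7\right)}{\left(127 - 152\right) + 104}\right) + 251077} = \sqrt{\frac{43 - 56}{\left(127 - 152\right) + 104} \left(84 + \frac{43 - 56}{\left(127 - 152\right) + 104}\right) + 251077} = \sqrt{- \frac{13}{-25 + 104} \left(84 - \frac{13}{-25 + 104}\right) + 251077} = \sqrt{- \frac{13}{79} \left(84 - \frac{13}{79}\right) + 251077} = \sqrt{\left(-13\right) \frac{1}{79} \left(84 - \frac{13}{79}\right) + 251077} = \sqrt{- \frac{13 \left(84 - \frac{13}{79}\right)}{79} + 251077} = \sqrt{\left(- \frac{13}{79}\right) \frac{6623}{79} + 251077} = \sqrt{- \frac{86099}{6241} + 251077} = \sqrt{\frac{1566885458}{6241}} = \frac{\sqrt{1566885458}}{79}$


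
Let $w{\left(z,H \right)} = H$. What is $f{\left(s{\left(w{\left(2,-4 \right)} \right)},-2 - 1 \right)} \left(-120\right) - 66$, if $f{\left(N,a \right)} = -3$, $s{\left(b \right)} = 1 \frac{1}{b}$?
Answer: $294$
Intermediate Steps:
$s{\left(b \right)} = \frac{1}{b}$
$f{\left(s{\left(w{\left(2,-4 \right)} \right)},-2 - 1 \right)} \left(-120\right) - 66 = \left(-3\right) \left(-120\right) - 66 = 360 - 66 = 294$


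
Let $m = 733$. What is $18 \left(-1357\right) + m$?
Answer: $-23693$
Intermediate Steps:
$18 \left(-1357\right) + m = 18 \left(-1357\right) + 733 = -24426 + 733 = -23693$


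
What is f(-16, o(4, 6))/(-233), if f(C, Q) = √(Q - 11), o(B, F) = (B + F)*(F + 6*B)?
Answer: -17/233 ≈ -0.072961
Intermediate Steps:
f(C, Q) = √(-11 + Q)
f(-16, o(4, 6))/(-233) = √(-11 + (6² + 6*4² + 7*4*6))/(-233) = √(-11 + (36 + 6*16 + 168))*(-1/233) = √(-11 + (36 + 96 + 168))*(-1/233) = √(-11 + 300)*(-1/233) = √289*(-1/233) = 17*(-1/233) = -17/233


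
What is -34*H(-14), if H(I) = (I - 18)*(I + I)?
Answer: -30464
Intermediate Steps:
H(I) = 2*I*(-18 + I) (H(I) = (-18 + I)*(2*I) = 2*I*(-18 + I))
-34*H(-14) = -68*(-14)*(-18 - 14) = -68*(-14)*(-32) = -34*896 = -30464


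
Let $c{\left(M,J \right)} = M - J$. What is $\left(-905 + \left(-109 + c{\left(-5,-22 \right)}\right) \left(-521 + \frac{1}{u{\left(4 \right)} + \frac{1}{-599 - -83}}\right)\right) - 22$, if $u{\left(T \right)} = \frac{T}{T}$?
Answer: $\frac{24160103}{515} \approx 46913.0$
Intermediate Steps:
$u{\left(T \right)} = 1$
$\left(-905 + \left(-109 + c{\left(-5,-22 \right)}\right) \left(-521 + \frac{1}{u{\left(4 \right)} + \frac{1}{-599 - -83}}\right)\right) - 22 = \left(-905 + \left(-109 - -17\right) \left(-521 + \frac{1}{1 + \frac{1}{-599 - -83}}\right)\right) - 22 = \left(-905 + \left(-109 + \left(-5 + 22\right)\right) \left(-521 + \frac{1}{1 + \frac{1}{-599 + 83}}\right)\right) - 22 = \left(-905 + \left(-109 + 17\right) \left(-521 + \frac{1}{1 + \frac{1}{-516}}\right)\right) - 22 = \left(-905 - 92 \left(-521 + \frac{1}{1 - \frac{1}{516}}\right)\right) - 22 = \left(-905 - 92 \left(-521 + \frac{1}{\frac{515}{516}}\right)\right) - 22 = \left(-905 - 92 \left(-521 + \frac{516}{515}\right)\right) - 22 = \left(-905 - - \frac{24637508}{515}\right) - 22 = \left(-905 + \frac{24637508}{515}\right) - 22 = \frac{24171433}{515} - 22 = \frac{24160103}{515}$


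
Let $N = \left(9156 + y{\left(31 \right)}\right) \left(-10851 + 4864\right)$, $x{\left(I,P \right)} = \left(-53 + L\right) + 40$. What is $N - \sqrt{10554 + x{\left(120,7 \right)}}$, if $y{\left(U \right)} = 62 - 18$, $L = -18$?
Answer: $-55080400 - \sqrt{10523} \approx -5.5081 \cdot 10^{7}$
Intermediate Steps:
$x{\left(I,P \right)} = -31$ ($x{\left(I,P \right)} = \left(-53 - 18\right) + 40 = -71 + 40 = -31$)
$y{\left(U \right)} = 44$ ($y{\left(U \right)} = 62 - 18 = 44$)
$N = -55080400$ ($N = \left(9156 + 44\right) \left(-10851 + 4864\right) = 9200 \left(-5987\right) = -55080400$)
$N - \sqrt{10554 + x{\left(120,7 \right)}} = -55080400 - \sqrt{10554 - 31} = -55080400 - \sqrt{10523}$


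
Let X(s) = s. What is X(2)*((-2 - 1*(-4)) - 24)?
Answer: -44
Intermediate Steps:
X(2)*((-2 - 1*(-4)) - 24) = 2*((-2 - 1*(-4)) - 24) = 2*((-2 + 4) - 24) = 2*(2 - 24) = 2*(-22) = -44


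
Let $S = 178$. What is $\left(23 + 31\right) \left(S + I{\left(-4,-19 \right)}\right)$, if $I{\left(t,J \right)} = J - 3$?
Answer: $8424$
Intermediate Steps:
$I{\left(t,J \right)} = -3 + J$ ($I{\left(t,J \right)} = J - 3 = -3 + J$)
$\left(23 + 31\right) \left(S + I{\left(-4,-19 \right)}\right) = \left(23 + 31\right) \left(178 - 22\right) = 54 \left(178 - 22\right) = 54 \cdot 156 = 8424$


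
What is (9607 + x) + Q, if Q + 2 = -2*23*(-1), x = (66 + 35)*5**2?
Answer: 12176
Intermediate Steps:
x = 2525 (x = 101*25 = 2525)
Q = 44 (Q = -2 - 2*23*(-1) = -2 - 46*(-1) = -2 + 46 = 44)
(9607 + x) + Q = (9607 + 2525) + 44 = 12132 + 44 = 12176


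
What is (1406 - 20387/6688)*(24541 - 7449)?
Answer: 2110174047/88 ≈ 2.3979e+7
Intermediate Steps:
(1406 - 20387/6688)*(24541 - 7449) = (1406 - 20387*1/6688)*17092 = (1406 - 1073/352)*17092 = (493839/352)*17092 = 2110174047/88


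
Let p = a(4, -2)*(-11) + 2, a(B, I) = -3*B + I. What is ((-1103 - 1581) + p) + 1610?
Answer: -918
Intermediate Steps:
a(B, I) = I - 3*B
p = 156 (p = (-2 - 3*4)*(-11) + 2 = (-2 - 12)*(-11) + 2 = -14*(-11) + 2 = 154 + 2 = 156)
((-1103 - 1581) + p) + 1610 = ((-1103 - 1581) + 156) + 1610 = (-2684 + 156) + 1610 = -2528 + 1610 = -918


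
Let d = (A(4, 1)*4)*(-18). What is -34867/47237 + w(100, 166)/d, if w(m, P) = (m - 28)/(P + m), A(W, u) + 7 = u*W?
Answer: -27776629/37695126 ≈ -0.73688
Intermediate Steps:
A(W, u) = -7 + W*u (A(W, u) = -7 + u*W = -7 + W*u)
d = 216 (d = ((-7 + 4*1)*4)*(-18) = ((-7 + 4)*4)*(-18) = -3*4*(-18) = -12*(-18) = 216)
w(m, P) = (-28 + m)/(P + m)
-34867/47237 + w(100, 166)/d = -34867/47237 + ((-28 + 100)/(166 + 100))/216 = -34867*1/47237 + (72/266)*(1/216) = -34867/47237 + ((1/266)*72)*(1/216) = -34867/47237 + (36/133)*(1/216) = -34867/47237 + 1/798 = -27776629/37695126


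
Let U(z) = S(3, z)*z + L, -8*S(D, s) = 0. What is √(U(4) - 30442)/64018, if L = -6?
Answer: 2*I*√1903/32009 ≈ 0.0027257*I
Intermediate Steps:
S(D, s) = 0 (S(D, s) = -⅛*0 = 0)
U(z) = -6 (U(z) = 0*z - 6 = 0 - 6 = -6)
√(U(4) - 30442)/64018 = √(-6 - 30442)/64018 = √(-30448)*(1/64018) = (4*I*√1903)*(1/64018) = 2*I*√1903/32009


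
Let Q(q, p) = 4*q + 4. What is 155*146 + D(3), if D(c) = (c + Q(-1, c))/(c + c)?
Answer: 45261/2 ≈ 22631.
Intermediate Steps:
Q(q, p) = 4 + 4*q
D(c) = ½ (D(c) = (c + (4 + 4*(-1)))/(c + c) = (c + (4 - 4))/((2*c)) = (c + 0)*(1/(2*c)) = c*(1/(2*c)) = ½)
155*146 + D(3) = 155*146 + ½ = 22630 + ½ = 45261/2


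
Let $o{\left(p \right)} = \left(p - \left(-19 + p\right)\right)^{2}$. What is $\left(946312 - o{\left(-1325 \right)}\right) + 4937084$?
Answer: $5883035$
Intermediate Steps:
$o{\left(p \right)} = 361$ ($o{\left(p \right)} = 19^{2} = 361$)
$\left(946312 - o{\left(-1325 \right)}\right) + 4937084 = \left(946312 - 361\right) + 4937084 = 945951 + 4937084 = 5883035$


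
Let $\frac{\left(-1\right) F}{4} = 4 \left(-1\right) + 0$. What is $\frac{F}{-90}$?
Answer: $- \frac{8}{45} \approx -0.17778$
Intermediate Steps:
$F = 16$ ($F = - 4 \left(4 \left(-1\right) + 0\right) = - 4 \left(-4 + 0\right) = \left(-4\right) \left(-4\right) = 16$)
$\frac{F}{-90} = \frac{16}{-90} = 16 \left(- \frac{1}{90}\right) = - \frac{8}{45}$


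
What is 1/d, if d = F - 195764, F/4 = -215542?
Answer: -1/1057932 ≈ -9.4524e-7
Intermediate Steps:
F = -862168 (F = 4*(-215542) = -862168)
d = -1057932 (d = -862168 - 195764 = -1057932)
1/d = 1/(-1057932) = -1/1057932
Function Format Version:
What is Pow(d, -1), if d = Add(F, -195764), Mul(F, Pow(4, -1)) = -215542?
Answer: Rational(-1, 1057932) ≈ -9.4524e-7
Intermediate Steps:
F = -862168 (F = Mul(4, -215542) = -862168)
d = -1057932 (d = Add(-862168, -195764) = -1057932)
Pow(d, -1) = Pow(-1057932, -1) = Rational(-1, 1057932)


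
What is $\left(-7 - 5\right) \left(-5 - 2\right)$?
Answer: $84$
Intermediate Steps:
$\left(-7 - 5\right) \left(-5 - 2\right) = \left(-7 - 5\right) \left(-7\right) = \left(-12\right) \left(-7\right) = 84$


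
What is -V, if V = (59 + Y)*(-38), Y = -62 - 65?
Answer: -2584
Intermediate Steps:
Y = -127
V = 2584 (V = (59 - 127)*(-38) = -68*(-38) = 2584)
-V = -1*2584 = -2584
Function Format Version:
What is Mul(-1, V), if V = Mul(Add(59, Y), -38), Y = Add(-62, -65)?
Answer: -2584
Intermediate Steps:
Y = -127
V = 2584 (V = Mul(Add(59, -127), -38) = Mul(-68, -38) = 2584)
Mul(-1, V) = Mul(-1, 2584) = -2584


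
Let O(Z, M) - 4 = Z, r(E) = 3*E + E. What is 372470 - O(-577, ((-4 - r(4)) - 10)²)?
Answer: 373043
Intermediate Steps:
r(E) = 4*E
O(Z, M) = 4 + Z
372470 - O(-577, ((-4 - r(4)) - 10)²) = 372470 - (4 - 577) = 372470 - 1*(-573) = 372470 + 573 = 373043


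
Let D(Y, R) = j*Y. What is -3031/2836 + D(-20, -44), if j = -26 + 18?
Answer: 450729/2836 ≈ 158.93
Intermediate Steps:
j = -8
D(Y, R) = -8*Y
-3031/2836 + D(-20, -44) = -3031/2836 - 8*(-20) = -3031*1/2836 + 160 = -3031/2836 + 160 = 450729/2836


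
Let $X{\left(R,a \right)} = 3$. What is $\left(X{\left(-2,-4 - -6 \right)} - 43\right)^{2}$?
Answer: $1600$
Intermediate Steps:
$\left(X{\left(-2,-4 - -6 \right)} - 43\right)^{2} = \left(3 - 43\right)^{2} = \left(-40\right)^{2} = 1600$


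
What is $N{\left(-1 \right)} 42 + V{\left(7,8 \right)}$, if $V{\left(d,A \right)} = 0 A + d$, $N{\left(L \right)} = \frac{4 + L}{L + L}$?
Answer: $-56$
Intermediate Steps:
$N{\left(L \right)} = \frac{4 + L}{2 L}$
$V{\left(d,A \right)} = d$ ($V{\left(d,A \right)} = 0 + d = d$)
$N{\left(-1 \right)} 42 + V{\left(7,8 \right)} = \frac{4 - 1}{2 \left(-1\right)} 42 + 7 = \frac{1}{2} \left(-1\right) 3 \cdot 42 + 7 = \left(- \frac{3}{2}\right) 42 + 7 = -63 + 7 = -56$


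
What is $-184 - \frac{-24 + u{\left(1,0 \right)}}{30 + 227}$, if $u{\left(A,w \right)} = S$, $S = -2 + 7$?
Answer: $- \frac{47269}{257} \approx -183.93$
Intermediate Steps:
$S = 5$
$u{\left(A,w \right)} = 5$
$-184 - \frac{-24 + u{\left(1,0 \right)}}{30 + 227} = -184 - \frac{-24 + 5}{30 + 227} = -184 - - \frac{19}{257} = -184 + \frac{19}{257} = - \frac{47269}{257}$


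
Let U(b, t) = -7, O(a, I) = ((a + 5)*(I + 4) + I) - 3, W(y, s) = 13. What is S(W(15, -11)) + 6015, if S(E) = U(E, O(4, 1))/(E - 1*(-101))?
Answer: 685703/114 ≈ 6014.9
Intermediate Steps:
O(a, I) = -3 + I + (4 + I)*(5 + a) (O(a, I) = ((5 + a)*(4 + I) + I) - 3 = ((4 + I)*(5 + a) + I) - 3 = (I + (4 + I)*(5 + a)) - 3 = -3 + I + (4 + I)*(5 + a))
S(E) = -7/(101 + E) (S(E) = -7/(E - 1*(-101)) = -7/(E + 101) = -7/(101 + E))
S(W(15, -11)) + 6015 = -7/(101 + 13) + 6015 = -7/114 + 6015 = 685703/114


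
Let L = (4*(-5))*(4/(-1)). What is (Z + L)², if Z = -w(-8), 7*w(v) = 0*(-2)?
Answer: 6400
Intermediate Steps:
w(v) = 0 (w(v) = (0*(-2))/7 = (⅐)*0 = 0)
L = 80 (L = -80*(-1) = -20*(-4) = 80)
Z = 0 (Z = -1*0 = 0)
(Z + L)² = (0 + 80)² = 80² = 6400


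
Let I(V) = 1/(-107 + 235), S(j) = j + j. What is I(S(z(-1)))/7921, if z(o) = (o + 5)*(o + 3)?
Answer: 1/1013888 ≈ 9.8630e-7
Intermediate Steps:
z(o) = (3 + o)*(5 + o) (z(o) = (5 + o)*(3 + o) = (3 + o)*(5 + o))
S(j) = 2*j
I(V) = 1/128
I(S(z(-1)))/7921 = (1/128)/7921 = (1/128)*(1/7921) = 1/1013888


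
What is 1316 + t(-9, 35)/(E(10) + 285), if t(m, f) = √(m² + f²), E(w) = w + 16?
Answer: 1316 + √1306/311 ≈ 1316.1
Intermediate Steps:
E(w) = 16 + w
t(m, f) = √(f² + m²)
1316 + t(-9, 35)/(E(10) + 285) = 1316 + √(35² + (-9)²)/((16 + 10) + 285) = 1316 + √(1225 + 81)/(26 + 285) = 1316 + √1306/311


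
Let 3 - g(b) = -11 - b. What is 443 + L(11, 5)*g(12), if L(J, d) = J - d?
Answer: 599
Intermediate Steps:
g(b) = 14 + b (g(b) = 3 - (-11 - b) = 3 + (11 + b) = 14 + b)
443 + L(11, 5)*g(12) = 443 + (11 - 1*5)*(14 + 12) = 443 + (11 - 5)*26 = 443 + 6*26 = 443 + 156 = 599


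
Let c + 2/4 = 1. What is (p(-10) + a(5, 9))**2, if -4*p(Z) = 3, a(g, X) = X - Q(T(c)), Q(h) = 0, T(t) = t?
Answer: 1089/16 ≈ 68.063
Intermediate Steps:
c = 1/2 (c = -1/2 + 1 = 1/2 ≈ 0.50000)
a(g, X) = X (a(g, X) = X - 1*0 = X + 0 = X)
p(Z) = -3/4 (p(Z) = -1/4*3 = -3/4)
(p(-10) + a(5, 9))**2 = (-3/4 + 9)**2 = (33/4)**2 = 1089/16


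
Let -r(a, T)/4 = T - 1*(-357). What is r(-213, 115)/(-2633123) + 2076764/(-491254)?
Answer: -2733723783210/646766103121 ≈ -4.2268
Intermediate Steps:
r(a, T) = -1428 - 4*T (r(a, T) = -4*(T - 1*(-357)) = -4*(T + 357) = -4*(357 + T) = -1428 - 4*T)
r(-213, 115)/(-2633123) + 2076764/(-491254) = (-1428 - 4*115)/(-2633123) + 2076764/(-491254) = (-1428 - 460)*(-1/2633123) + 2076764*(-1/491254) = -1888*(-1/2633123) - 1038382/245627 = 1888/2633123 - 1038382/245627 = -2733723783210/646766103121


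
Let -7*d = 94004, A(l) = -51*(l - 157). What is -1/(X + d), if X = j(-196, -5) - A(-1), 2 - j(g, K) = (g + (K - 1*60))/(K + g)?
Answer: 469/10077141 ≈ 4.6541e-5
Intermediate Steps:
A(l) = 8007 - 51*l (A(l) = -51*(-157 + l) = 8007 - 51*l)
j(g, K) = 2 - (-60 + K + g)/(K + g) (j(g, K) = 2 - (g + (K - 1*60))/(K + g) = 2 - (g + (K - 60))/(K + g) = 2 - (g + (-60 + K))/(K + g) = 2 - (-60 + K + g)/(K + g))
X = -539839/67 (X = (60 - 5 - 196)/(-5 - 196) - (8007 - 51*(-1)) = -141/(-201) - (8007 + 51) = -1/201*(-141) - 1*8058 = 47/67 - 8058 = -539839/67 ≈ -8057.3)
d = -94004/7 (d = -⅐*94004 = -94004/7 ≈ -13429.)
-1/(X + d) = -1/(-539839/67 - 94004/7) = -1/(-10077141/469) = -1*(-469/10077141) = 469/10077141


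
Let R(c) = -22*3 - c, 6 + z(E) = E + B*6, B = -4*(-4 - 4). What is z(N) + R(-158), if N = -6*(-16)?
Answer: 374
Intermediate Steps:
B = 32 (B = -4*(-8) = 32)
N = 96
z(E) = 186 + E (z(E) = -6 + (E + 32*6) = -6 + (E + 192) = -6 + (192 + E) = 186 + E)
R(c) = -66 - c
z(N) + R(-158) = (186 + 96) + (-66 - 1*(-158)) = 282 + (-66 + 158) = 282 + 92 = 374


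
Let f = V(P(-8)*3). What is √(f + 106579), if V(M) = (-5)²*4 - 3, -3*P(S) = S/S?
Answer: 2*√26669 ≈ 326.61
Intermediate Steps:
P(S) = -⅓ (P(S) = -S/(3*S) = -⅓*1 = -⅓)
V(M) = 97 (V(M) = 25*4 - 3 = 100 - 3 = 97)
f = 97
√(f + 106579) = √(97 + 106579) = √106676 = 2*√26669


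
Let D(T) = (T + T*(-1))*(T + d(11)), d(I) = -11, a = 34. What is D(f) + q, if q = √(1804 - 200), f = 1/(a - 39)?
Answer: 2*√401 ≈ 40.050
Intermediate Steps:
f = -⅕ (f = 1/(34 - 39) = 1/(-5) = -⅕ ≈ -0.20000)
D(T) = 0 (D(T) = (T + T*(-1))*(T - 11) = (T - T)*(-11 + T) = 0*(-11 + T) = 0)
q = 2*√401 (q = √1604 = 2*√401 ≈ 40.050)
D(f) + q = 0 + 2*√401 = 2*√401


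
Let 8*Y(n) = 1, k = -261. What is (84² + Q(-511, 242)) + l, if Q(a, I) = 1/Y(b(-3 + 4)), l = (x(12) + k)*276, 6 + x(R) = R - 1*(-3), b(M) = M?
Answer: -62488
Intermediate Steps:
x(R) = -3 + R (x(R) = -6 + (R - 1*(-3)) = -6 + (R + 3) = -6 + (3 + R) = -3 + R)
l = -69552 (l = ((-3 + 12) - 261)*276 = (9 - 261)*276 = -252*276 = -69552)
Y(n) = ⅛ (Y(n) = (⅛)*1 = ⅛)
Q(a, I) = 8 (Q(a, I) = 1/(⅛) = 8)
(84² + Q(-511, 242)) + l = (84² + 8) - 69552 = (7056 + 8) - 69552 = 7064 - 69552 = -62488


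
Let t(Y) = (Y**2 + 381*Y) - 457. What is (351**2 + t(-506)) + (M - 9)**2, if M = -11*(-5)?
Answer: 188110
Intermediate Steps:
t(Y) = -457 + Y**2 + 381*Y
M = 55
(351**2 + t(-506)) + (M - 9)**2 = (351**2 + (-457 + (-506)**2 + 381*(-506))) + (55 - 9)**2 = (123201 + (-457 + 256036 - 192786)) + 46**2 = (123201 + 62793) + 2116 = 185994 + 2116 = 188110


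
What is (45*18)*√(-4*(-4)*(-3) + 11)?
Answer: 810*I*√37 ≈ 4927.0*I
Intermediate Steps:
(45*18)*√(-4*(-4)*(-3) + 11) = 810*√(16*(-3) + 11) = 810*√(-48 + 11) = 810*√(-37) = 810*(I*√37) = 810*I*√37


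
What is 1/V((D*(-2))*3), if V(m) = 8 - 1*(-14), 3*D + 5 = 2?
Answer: 1/22 ≈ 0.045455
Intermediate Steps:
D = -1 (D = -5/3 + (⅓)*2 = -5/3 + ⅔ = -1)
V(m) = 22 (V(m) = 8 + 14 = 22)
1/V((D*(-2))*3) = 1/22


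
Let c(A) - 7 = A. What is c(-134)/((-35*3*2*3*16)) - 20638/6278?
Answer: -103616867/31641120 ≈ -3.2748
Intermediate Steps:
c(A) = 7 + A
c(-134)/((-35*3*2*3*16)) - 20638/6278 = (7 - 134)/((-35*3*2*3*16)) - 20638/6278 = -127/(-210*3*16) - 20638*1/6278 = -127/(-35*18*16) - 10319/3139 = -127/((-630*16)) - 10319/3139 = -127/(-10080) - 10319/3139 = -127*(-1/10080) - 10319/3139 = 127/10080 - 10319/3139 = -103616867/31641120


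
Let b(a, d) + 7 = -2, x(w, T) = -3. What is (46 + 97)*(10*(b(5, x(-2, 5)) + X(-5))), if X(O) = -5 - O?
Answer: -12870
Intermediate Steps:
b(a, d) = -9 (b(a, d) = -7 - 2 = -9)
(46 + 97)*(10*(b(5, x(-2, 5)) + X(-5))) = (46 + 97)*(10*(-9 + (-5 - 1*(-5)))) = 143*(10*(-9 + (-5 + 5))) = 143*(10*(-9 + 0)) = 143*(10*(-9)) = 143*(-90) = -12870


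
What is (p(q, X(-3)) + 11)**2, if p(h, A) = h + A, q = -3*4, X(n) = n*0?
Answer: 1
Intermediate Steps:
X(n) = 0
q = -12
p(h, A) = A + h
(p(q, X(-3)) + 11)**2 = ((0 - 12) + 11)**2 = (-12 + 11)**2 = (-1)**2 = 1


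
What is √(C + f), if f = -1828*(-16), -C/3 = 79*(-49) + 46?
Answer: √40723 ≈ 201.80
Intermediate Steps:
C = 11475 (C = -3*(79*(-49) + 46) = -3*(-3871 + 46) = -3*(-3825) = 11475)
f = 29248
√(C + f) = √(11475 + 29248) = √40723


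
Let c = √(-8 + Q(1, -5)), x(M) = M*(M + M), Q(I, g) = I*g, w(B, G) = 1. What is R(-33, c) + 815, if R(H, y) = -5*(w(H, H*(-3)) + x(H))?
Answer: -10080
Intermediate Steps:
x(M) = 2*M² (x(M) = M*(2*M) = 2*M²)
c = I*√13 (c = √(-8 + 1*(-5)) = √(-8 - 5) = √(-13) = I*√13 ≈ 3.6056*I)
R(H, y) = -5 - 10*H² (R(H, y) = -5*(1 + 2*H²) = -5 - 10*H²)
R(-33, c) + 815 = (-5 - 10*(-33)²) + 815 = (-5 - 10*1089) + 815 = (-5 - 10890) + 815 = -10895 + 815 = -10080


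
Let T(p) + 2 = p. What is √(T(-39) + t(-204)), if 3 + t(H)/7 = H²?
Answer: 25*√466 ≈ 539.68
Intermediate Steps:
t(H) = -21 + 7*H²
T(p) = -2 + p
√(T(-39) + t(-204)) = √((-2 - 39) + (-21 + 7*(-204)²)) = √(-41 + (-21 + 7*41616)) = √(-41 + (-21 + 291312)) = √(-41 + 291291) = √291250 = 25*√466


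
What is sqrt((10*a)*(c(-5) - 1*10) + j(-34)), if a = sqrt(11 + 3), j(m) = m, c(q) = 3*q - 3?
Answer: sqrt(-34 - 280*sqrt(14)) ≈ 32.889*I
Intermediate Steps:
c(q) = -3 + 3*q
a = sqrt(14) ≈ 3.7417
sqrt((10*a)*(c(-5) - 1*10) + j(-34)) = sqrt((10*sqrt(14))*((-3 + 3*(-5)) - 1*10) - 34) = sqrt((10*sqrt(14))*((-3 - 15) - 10) - 34) = sqrt((10*sqrt(14))*(-18 - 10) - 34) = sqrt((10*sqrt(14))*(-28) - 34) = sqrt(-280*sqrt(14) - 34) = sqrt(-34 - 280*sqrt(14))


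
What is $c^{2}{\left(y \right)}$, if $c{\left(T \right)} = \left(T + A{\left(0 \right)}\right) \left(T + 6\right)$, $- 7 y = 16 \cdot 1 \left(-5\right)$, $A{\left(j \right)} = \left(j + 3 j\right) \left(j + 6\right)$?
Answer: $\frac{95257600}{2401} \approx 39674.0$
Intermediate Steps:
$A{\left(j \right)} = 4 j \left(6 + j\right)$
$y = \frac{80}{7}$ ($y = - \frac{16 \cdot 1 \left(-5\right)}{7} = - \frac{16 \left(-5\right)}{7} = \left(- \frac{1}{7}\right) \left(-80\right) = \frac{80}{7} \approx 11.429$)
$c{\left(T \right)} = T \left(6 + T\right)$ ($c{\left(T \right)} = \left(T + 4 \cdot 0 \left(6 + 0\right)\right) \left(T + 6\right) = \left(T + 4 \cdot 0 \cdot 6\right) \left(6 + T\right) = \left(T + 0\right) \left(6 + T\right) = T \left(6 + T\right)$)
$c^{2}{\left(y \right)} = \left(\frac{80 \left(6 + \frac{80}{7}\right)}{7}\right)^{2} = \left(\frac{80}{7} \cdot \frac{122}{7}\right)^{2} = \left(\frac{9760}{49}\right)^{2} = \frac{95257600}{2401}$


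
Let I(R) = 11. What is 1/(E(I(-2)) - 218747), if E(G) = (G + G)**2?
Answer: -1/218263 ≈ -4.5816e-6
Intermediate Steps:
E(G) = 4*G**2 (E(G) = (2*G)**2 = 4*G**2)
1/(E(I(-2)) - 218747) = 1/(4*11**2 - 218747) = 1/(4*121 - 218747) = 1/(484 - 218747) = 1/(-218263) = -1/218263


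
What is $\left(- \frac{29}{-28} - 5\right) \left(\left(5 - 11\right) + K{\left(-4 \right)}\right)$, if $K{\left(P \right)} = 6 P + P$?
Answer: $\frac{1887}{14} \approx 134.79$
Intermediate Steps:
$K{\left(P \right)} = 7 P$
$\left(- \frac{29}{-28} - 5\right) \left(\left(5 - 11\right) + K{\left(-4 \right)}\right) = \left(- \frac{29}{-28} - 5\right) \left(\left(5 - 11\right) + 7 \left(-4\right)\right) = \left(\left(-29\right) \left(- \frac{1}{28}\right) - 5\right) \left(-6 - 28\right) = \left(\frac{29}{28} - 5\right) \left(-34\right) = \left(- \frac{111}{28}\right) \left(-34\right) = \frac{1887}{14}$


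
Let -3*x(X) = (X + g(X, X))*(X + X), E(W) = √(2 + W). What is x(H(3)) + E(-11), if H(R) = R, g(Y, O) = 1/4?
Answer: -13/2 + 3*I ≈ -6.5 + 3.0*I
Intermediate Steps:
g(Y, O) = ¼
x(X) = -2*X*(¼ + X)/3 (x(X) = -(X + ¼)*(X + X)/3 = -(¼ + X)*2*X/3 = -2*X*(¼ + X)/3)
x(H(3)) + E(-11) = -⅙*3*(1 + 4*3) + √(2 - 11) = -⅙*3*(1 + 12) + √(-9) = -⅙*3*13 + 3*I = -13/2 + 3*I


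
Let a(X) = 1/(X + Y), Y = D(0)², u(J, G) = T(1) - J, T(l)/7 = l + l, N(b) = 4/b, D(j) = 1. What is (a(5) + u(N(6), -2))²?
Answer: 729/4 ≈ 182.25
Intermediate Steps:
T(l) = 14*l (T(l) = 7*(l + l) = 7*(2*l) = 14*l)
u(J, G) = 14 - J (u(J, G) = 14*1 - J = 14 - J)
Y = 1 (Y = 1² = 1)
a(X) = 1/(1 + X) (a(X) = 1/(X + 1) = 1/(1 + X))
(a(5) + u(N(6), -2))² = (1/(1 + 5) + (14 - 4/6))² = (1/6 + (14 - 4/6))² = (⅙ + (14 - 1*⅔))² = (⅙ + (14 - ⅔))² = (⅙ + 40/3)² = (27/2)² = 729/4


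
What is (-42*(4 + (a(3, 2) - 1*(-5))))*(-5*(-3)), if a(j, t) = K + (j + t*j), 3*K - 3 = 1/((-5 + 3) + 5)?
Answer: -12040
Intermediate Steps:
K = 10/9 (K = 1 + 1/(3*((-5 + 3) + 5)) = 1 + 1/(3*(-2 + 5)) = 1 + (1/3)/3 = 1 + (1/3)*(1/3) = 1 + 1/9 = 10/9 ≈ 1.1111)
a(j, t) = 10/9 + j + j*t (a(j, t) = 10/9 + (j + t*j) = 10/9 + (j + j*t) = 10/9 + j + j*t)
(-42*(4 + (a(3, 2) - 1*(-5))))*(-5*(-3)) = (-42*(4 + ((10/9 + 3 + 3*2) - 1*(-5))))*(-5*(-3)) = -42*(4 + ((10/9 + 3 + 6) + 5))*15 = -42*(4 + (91/9 + 5))*15 = -42*(4 + 136/9)*15 = -42*172/9*15 = -2408/3*15 = -12040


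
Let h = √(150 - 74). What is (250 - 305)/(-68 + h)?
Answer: 935/1137 + 55*√19/2274 ≈ 0.92777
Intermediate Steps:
h = 2*√19 (h = √76 = 2*√19 ≈ 8.7178)
(250 - 305)/(-68 + h) = (250 - 305)/(-68 + 2*√19) = -55/(-68 + 2*√19)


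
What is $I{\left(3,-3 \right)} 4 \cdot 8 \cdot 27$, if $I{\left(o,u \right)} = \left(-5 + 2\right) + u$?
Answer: $-5184$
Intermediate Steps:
$I{\left(o,u \right)} = -3 + u$
$I{\left(3,-3 \right)} 4 \cdot 8 \cdot 27 = \left(-3 - 3\right) 4 \cdot 8 \cdot 27 = \left(-6\right) 32 \cdot 27 = \left(-192\right) 27 = -5184$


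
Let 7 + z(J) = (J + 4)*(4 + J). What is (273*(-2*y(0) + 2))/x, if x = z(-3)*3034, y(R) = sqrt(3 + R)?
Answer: -91/3034 + 91*sqrt(3)/3034 ≈ 0.021957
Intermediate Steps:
z(J) = -7 + (4 + J)**2 (z(J) = -7 + (J + 4)*(4 + J) = -7 + (4 + J)*(4 + J) = -7 + (4 + J)**2)
x = -18204 (x = (-7 + (4 - 3)**2)*3034 = (-7 + 1**2)*3034 = (-7 + 1)*3034 = -6*3034 = -18204)
(273*(-2*y(0) + 2))/x = (273*(-2*sqrt(3 + 0) + 2))/(-18204) = (273*(-2*sqrt(3) + 2))*(-1/18204) = (273*(2 - 2*sqrt(3)))*(-1/18204) = (546 - 546*sqrt(3))*(-1/18204) = -91/3034 + 91*sqrt(3)/3034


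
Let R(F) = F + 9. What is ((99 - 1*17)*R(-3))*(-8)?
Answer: -3936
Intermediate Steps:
R(F) = 9 + F
((99 - 1*17)*R(-3))*(-8) = ((99 - 1*17)*(9 - 3))*(-8) = ((99 - 17)*6)*(-8) = (82*6)*(-8) = 492*(-8) = -3936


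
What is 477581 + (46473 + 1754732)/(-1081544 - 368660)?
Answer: 98941153617/207172 ≈ 4.7758e+5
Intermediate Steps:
477581 + (46473 + 1754732)/(-1081544 - 368660) = 477581 + 1801205/(-1450204) = 477581 + 1801205*(-1/1450204) = 477581 - 257315/207172 = 98941153617/207172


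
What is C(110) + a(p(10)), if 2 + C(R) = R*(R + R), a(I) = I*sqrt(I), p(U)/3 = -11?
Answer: 24198 - 33*I*sqrt(33) ≈ 24198.0 - 189.57*I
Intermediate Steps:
p(U) = -33 (p(U) = 3*(-11) = -33)
a(I) = I**(3/2)
C(R) = -2 + 2*R**2 (C(R) = -2 + R*(R + R) = -2 + R*(2*R) = -2 + 2*R**2)
C(110) + a(p(10)) = (-2 + 2*110**2) + (-33)**(3/2) = (-2 + 2*12100) - 33*I*sqrt(33) = (-2 + 24200) - 33*I*sqrt(33) = 24198 - 33*I*sqrt(33)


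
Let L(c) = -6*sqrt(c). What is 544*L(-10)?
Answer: -3264*I*sqrt(10) ≈ -10322.0*I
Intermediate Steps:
544*L(-10) = 544*(-6*I*sqrt(10)) = -3264*I*sqrt(10)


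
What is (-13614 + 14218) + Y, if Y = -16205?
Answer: -15601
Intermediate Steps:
(-13614 + 14218) + Y = (-13614 + 14218) - 16205 = 604 - 16205 = -15601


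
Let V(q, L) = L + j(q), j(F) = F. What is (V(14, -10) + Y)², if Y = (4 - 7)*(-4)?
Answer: 256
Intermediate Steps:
Y = 12 (Y = -3*(-4) = 12)
V(q, L) = L + q
(V(14, -10) + Y)² = ((-10 + 14) + 12)² = (4 + 12)² = 16² = 256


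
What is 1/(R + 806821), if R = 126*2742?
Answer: 1/1152313 ≈ 8.6782e-7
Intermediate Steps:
R = 345492
1/(R + 806821) = 1/(345492 + 806821) = 1/1152313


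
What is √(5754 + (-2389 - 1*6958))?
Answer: I*√3593 ≈ 59.942*I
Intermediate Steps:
√(5754 + (-2389 - 1*6958)) = √(5754 + (-2389 - 6958)) = √(5754 - 9347) = √(-3593) = I*√3593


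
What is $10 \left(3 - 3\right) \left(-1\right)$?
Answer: $0$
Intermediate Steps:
$10 \left(3 - 3\right) \left(-1\right) = 10 \cdot 0 \left(-1\right) = 0 \left(-1\right) = 0$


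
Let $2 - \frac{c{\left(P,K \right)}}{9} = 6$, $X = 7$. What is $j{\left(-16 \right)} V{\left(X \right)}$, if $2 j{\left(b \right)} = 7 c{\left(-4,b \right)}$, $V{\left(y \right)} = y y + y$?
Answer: $-7056$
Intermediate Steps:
$c{\left(P,K \right)} = -36$ ($c{\left(P,K \right)} = 18 - 54 = -36$)
$V{\left(y \right)} = y + y^{2}$ ($V{\left(y \right)} = y^{2} + y = y + y^{2}$)
$j{\left(b \right)} = -126$ ($j{\left(b \right)} = \frac{7 \left(-36\right)}{2} = \frac{1}{2} \left(-252\right) = -126$)
$j{\left(-16 \right)} V{\left(X \right)} = - 126 \cdot 7 \left(1 + 7\right) = - 126 \cdot 7 \cdot 8 = \left(-126\right) 56 = -7056$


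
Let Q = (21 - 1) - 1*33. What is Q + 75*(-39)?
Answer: -2938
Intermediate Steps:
Q = -13 (Q = 20 - 33 = -13)
Q + 75*(-39) = -13 + 75*(-39) = -13 - 2925 = -2938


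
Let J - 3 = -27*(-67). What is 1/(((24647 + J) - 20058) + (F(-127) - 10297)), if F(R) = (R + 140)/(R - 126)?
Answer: -253/985701 ≈ -0.00025667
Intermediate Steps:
F(R) = (140 + R)/(-126 + R)
J = 1812 (J = 3 - 27*(-67) = 3 + 1809 = 1812)
1/(((24647 + J) - 20058) + (F(-127) - 10297)) = 1/(((24647 + 1812) - 20058) + ((140 - 127)/(-126 - 127) - 10297)) = 1/((26459 - 20058) + (13/(-253) - 10297)) = 1/(6401 + (-1/253*13 - 10297)) = 1/(6401 + (-13/253 - 10297)) = 1/(6401 - 2605154/253) = 1/(-985701/253) = -253/985701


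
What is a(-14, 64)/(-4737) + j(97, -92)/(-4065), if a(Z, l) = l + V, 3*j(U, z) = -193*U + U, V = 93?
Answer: 9589697/6418635 ≈ 1.4940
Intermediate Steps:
j(U, z) = -64*U (j(U, z) = (-193*U + U)/3 = (-192*U)/3 = -64*U)
a(Z, l) = 93 + l (a(Z, l) = l + 93 = 93 + l)
a(-14, 64)/(-4737) + j(97, -92)/(-4065) = (93 + 64)/(-4737) - 64*97/(-4065) = 157*(-1/4737) - 6208*(-1/4065) = -157/4737 + 6208/4065 = 9589697/6418635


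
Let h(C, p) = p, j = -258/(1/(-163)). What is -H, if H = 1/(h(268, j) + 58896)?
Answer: -1/100950 ≈ -9.9059e-6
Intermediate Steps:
j = 42054 (j = -258/(-1/163) = -258*(-163) = 42054)
H = 1/100950 (H = 1/(42054 + 58896) = 1/100950 ≈ 9.9059e-6)
-H = -1*1/100950 = -1/100950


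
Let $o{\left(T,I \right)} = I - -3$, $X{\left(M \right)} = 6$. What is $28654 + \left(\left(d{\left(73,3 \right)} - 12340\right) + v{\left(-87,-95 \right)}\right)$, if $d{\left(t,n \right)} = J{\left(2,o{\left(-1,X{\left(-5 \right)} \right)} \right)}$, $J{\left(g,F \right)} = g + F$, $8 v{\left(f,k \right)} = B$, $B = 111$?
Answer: $\frac{130711}{8} \approx 16339.0$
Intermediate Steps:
$v{\left(f,k \right)} = \frac{111}{8}$ ($v{\left(f,k \right)} = \frac{1}{8} \cdot 111 = \frac{111}{8}$)
$o{\left(T,I \right)} = 3 + I$ ($o{\left(T,I \right)} = I + 3 = 3 + I$)
$J{\left(g,F \right)} = F + g$
$d{\left(t,n \right)} = 11$ ($d{\left(t,n \right)} = \left(3 + 6\right) + 2 = 9 + 2 = 11$)
$28654 + \left(\left(d{\left(73,3 \right)} - 12340\right) + v{\left(-87,-95 \right)}\right) = 28654 + \left(\left(11 - 12340\right) + \frac{111}{8}\right) = 28654 + \left(-12329 + \frac{111}{8}\right) = 28654 - \frac{98521}{8} = \frac{130711}{8}$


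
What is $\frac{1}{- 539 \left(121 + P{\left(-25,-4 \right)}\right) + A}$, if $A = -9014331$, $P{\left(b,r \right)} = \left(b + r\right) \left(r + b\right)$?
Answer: $- \frac{1}{9532849} \approx -1.049 \cdot 10^{-7}$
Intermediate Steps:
$P{\left(b,r \right)} = \left(b + r\right)^{2}$ ($P{\left(b,r \right)} = \left(b + r\right) \left(b + r\right) = \left(b + r\right)^{2}$)
$\frac{1}{- 539 \left(121 + P{\left(-25,-4 \right)}\right) + A} = \frac{1}{- 539 \left(121 + \left(-25 - 4\right)^{2}\right) - 9014331} = \frac{1}{- 539 \left(121 + \left(-29\right)^{2}\right) - 9014331} = \frac{1}{- 539 \left(121 + 841\right) - 9014331} = \frac{1}{\left(-539\right) 962 - 9014331} = \frac{1}{-518518 - 9014331} = \frac{1}{-9532849} = - \frac{1}{9532849}$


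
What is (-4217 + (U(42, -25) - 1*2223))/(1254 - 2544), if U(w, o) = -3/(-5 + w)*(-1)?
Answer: 238277/47730 ≈ 4.9922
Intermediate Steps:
U(w, o) = 3/(-5 + w)
(-4217 + (U(42, -25) - 1*2223))/(1254 - 2544) = (-4217 + (3/(-5 + 42) - 1*2223))/(1254 - 2544) = (-4217 + (3/37 - 2223))/(-1290) = (-4217 + (3*(1/37) - 2223))*(-1/1290) = (-4217 + (3/37 - 2223))*(-1/1290) = (-4217 - 82248/37)*(-1/1290) = -238277/37*(-1/1290) = 238277/47730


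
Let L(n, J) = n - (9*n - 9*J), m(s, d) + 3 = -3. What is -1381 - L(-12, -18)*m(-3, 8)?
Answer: -1777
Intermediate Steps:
m(s, d) = -6 (m(s, d) = -3 - 3 = -6)
L(n, J) = -8*n + 9*J (L(n, J) = n - (-9*J + 9*n) = n + (-9*n + 9*J) = -8*n + 9*J)
-1381 - L(-12, -18)*m(-3, 8) = -1381 - (-8*(-12) + 9*(-18))*(-6) = -1381 - (96 - 162)*(-6) = -1381 - (-66)*(-6) = -1381 - 1*396 = -1381 - 396 = -1777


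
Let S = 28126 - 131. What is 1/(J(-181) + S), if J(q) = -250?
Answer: 1/27745 ≈ 3.6043e-5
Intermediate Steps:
S = 27995
1/(J(-181) + S) = 1/(-250 + 27995) = 1/27745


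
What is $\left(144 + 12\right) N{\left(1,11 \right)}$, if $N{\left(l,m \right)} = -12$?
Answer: $-1872$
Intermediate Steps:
$\left(144 + 12\right) N{\left(1,11 \right)} = \left(144 + 12\right) \left(-12\right) = 156 \left(-12\right) = -1872$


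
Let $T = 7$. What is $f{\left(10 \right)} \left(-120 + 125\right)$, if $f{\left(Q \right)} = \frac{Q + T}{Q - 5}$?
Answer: $17$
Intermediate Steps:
$f{\left(Q \right)} = \frac{7 + Q}{-5 + Q}$ ($f{\left(Q \right)} = \frac{Q + 7}{Q - 5} = \frac{7 + Q}{-5 + Q}$)
$f{\left(10 \right)} \left(-120 + 125\right) = \frac{7 + 10}{-5 + 10} \left(-120 + 125\right) = \frac{1}{5} \cdot 17 \cdot 5 = \frac{17}{5} \cdot 5 = 17$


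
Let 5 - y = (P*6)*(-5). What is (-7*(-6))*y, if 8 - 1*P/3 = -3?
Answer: 41790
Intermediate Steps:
P = 33 (P = 24 - 3*(-3) = 24 + 9 = 33)
y = 995 (y = 5 - 33*6*(-5) = 5 - 198*(-5) = 5 - 1*(-990) = 5 + 990 = 995)
(-7*(-6))*y = -7*(-6)*995 = 42*995 = 41790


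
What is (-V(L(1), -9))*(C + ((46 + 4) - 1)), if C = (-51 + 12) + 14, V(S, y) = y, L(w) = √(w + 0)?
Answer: 216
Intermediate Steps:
L(w) = √w
C = -25 (C = -39 + 14 = -25)
(-V(L(1), -9))*(C + ((46 + 4) - 1)) = (-1*(-9))*(-25 + ((46 + 4) - 1)) = 9*(-25 + (50 - 1)) = 9*(-25 + 49) = 9*24 = 216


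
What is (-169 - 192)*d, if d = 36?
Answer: -12996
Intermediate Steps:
(-169 - 192)*d = (-169 - 192)*36 = -361*36 = -12996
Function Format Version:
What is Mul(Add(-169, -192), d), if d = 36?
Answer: -12996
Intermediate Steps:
Mul(Add(-169, -192), d) = Mul(Add(-169, -192), 36) = Mul(-361, 36) = -12996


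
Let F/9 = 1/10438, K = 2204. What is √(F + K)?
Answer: √240129958118/10438 ≈ 46.947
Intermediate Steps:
F = 9/10438 ≈ 0.00086223
√(F + K) = √(9/10438 + 2204) = √(23005361/10438) = √240129958118/10438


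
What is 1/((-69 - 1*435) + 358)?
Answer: -1/146 ≈ -0.0068493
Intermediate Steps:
1/((-69 - 1*435) + 358) = 1/((-69 - 435) + 358) = 1/(-504 + 358) = 1/(-146) = -1/146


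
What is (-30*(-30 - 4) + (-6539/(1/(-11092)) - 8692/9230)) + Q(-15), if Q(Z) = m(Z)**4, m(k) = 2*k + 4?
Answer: 336842310814/4615 ≈ 7.2989e+7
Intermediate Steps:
m(k) = 4 + 2*k
Q(Z) = (4 + 2*Z)**4
(-30*(-30 - 4) + (-6539/(1/(-11092)) - 8692/9230)) + Q(-15) = (-30*(-30 - 4) + (-6539/(1/(-11092)) - 8692/9230)) + 16*(2 - 15)**4 = (-30*(-34) + (-6539/(-1/11092) - 8692*1/9230)) + 16*(-13)**4 = (1020 + (-6539*(-11092) - 4346/4615)) + 16*28561 = (1020 + (72530588 - 4346/4615)) + 456976 = (1020 + 334728659274/4615) + 456976 = 334733366574/4615 + 456976 = 336842310814/4615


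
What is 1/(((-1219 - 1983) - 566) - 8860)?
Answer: -1/12628 ≈ -7.9189e-5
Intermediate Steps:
1/(((-1219 - 1983) - 566) - 8860) = 1/((-3202 - 566) - 8860) = 1/(-3768 - 8860) = 1/(-12628) = -1/12628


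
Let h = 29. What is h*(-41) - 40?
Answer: -1229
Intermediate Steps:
h*(-41) - 40 = 29*(-41) - 40 = -1189 - 40 = -1229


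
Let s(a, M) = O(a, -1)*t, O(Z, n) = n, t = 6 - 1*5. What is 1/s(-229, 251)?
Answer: -1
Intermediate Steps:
t = 1 (t = 6 - 5 = 1)
s(a, M) = -1 (s(a, M) = -1*1 = -1)
1/s(-229, 251) = 1/(-1) = -1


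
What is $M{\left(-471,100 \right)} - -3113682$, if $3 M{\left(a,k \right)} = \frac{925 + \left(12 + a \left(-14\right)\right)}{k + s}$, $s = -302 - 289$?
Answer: $\frac{4586446055}{1473} \approx 3.1137 \cdot 10^{6}$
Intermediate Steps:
$s = -591$ ($s = -302 - 289 = -591$)
$M{\left(a,k \right)} = \frac{937 - 14 a}{3 \left(-591 + k\right)}$ ($M{\left(a,k \right)} = \frac{\left(925 + \left(12 + a \left(-14\right)\right)\right) \frac{1}{k - 591}}{3} = \frac{\left(925 - \left(-12 + 14 a\right)\right) \frac{1}{-591 + k}}{3} = \frac{\left(937 - 14 a\right) \frac{1}{-591 + k}}{3} = \frac{\frac{1}{-591 + k} \left(937 - 14 a\right)}{3} = \frac{937 - 14 a}{3 \left(-591 + k\right)}$)
$M{\left(-471,100 \right)} - -3113682 = \frac{937 - -6594}{3 \left(-591 + 100\right)} - -3113682 = \frac{937 + 6594}{3 \left(-491\right)} + 3113682 = \frac{1}{3} \left(- \frac{1}{491}\right) 7531 + 3113682 = - \frac{7531}{1473} + 3113682 = \frac{4586446055}{1473}$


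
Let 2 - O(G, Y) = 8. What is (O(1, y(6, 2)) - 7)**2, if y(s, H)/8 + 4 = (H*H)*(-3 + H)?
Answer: 169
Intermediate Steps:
y(s, H) = -32 + 8*H**2*(-3 + H) (y(s, H) = -32 + 8*((H*H)*(-3 + H)) = -32 + 8*(H**2*(-3 + H)) = -32 + 8*H**2*(-3 + H))
O(G, Y) = -6 (O(G, Y) = 2 - 1*8 = 2 - 8 = -6)
(O(1, y(6, 2)) - 7)**2 = (-6 - 7)**2 = (-13)**2 = 169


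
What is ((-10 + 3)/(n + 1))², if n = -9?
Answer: 49/64 ≈ 0.76563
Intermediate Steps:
((-10 + 3)/(n + 1))² = ((-10 + 3)/(-9 + 1))² = (-7/(-8))² = (-7*(-⅛))² = (7/8)² = 49/64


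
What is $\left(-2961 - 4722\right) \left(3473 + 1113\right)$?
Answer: $-35234238$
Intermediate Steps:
$\left(-2961 - 4722\right) \left(3473 + 1113\right) = \left(-7683\right) 4586 = -35234238$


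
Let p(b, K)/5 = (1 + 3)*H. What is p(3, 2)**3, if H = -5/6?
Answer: -125000/27 ≈ -4629.6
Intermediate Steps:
H = -5/6 (H = -5*1/6 = -5/6 ≈ -0.83333)
p(b, K) = -50/3 (p(b, K) = 5*((1 + 3)*(-5/6)) = 5*(4*(-5/6)) = 5*(-10/3) = -50/3)
p(3, 2)**3 = (-50/3)**3 = -125000/27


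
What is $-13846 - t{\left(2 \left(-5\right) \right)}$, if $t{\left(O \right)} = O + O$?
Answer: $-13826$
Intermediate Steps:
$t{\left(O \right)} = 2 O$
$-13846 - t{\left(2 \left(-5\right) \right)} = -13846 - 2 \cdot 2 \left(-5\right) = -13846 - 2 \left(-10\right) = -13846 - -20 = -13846 + 20 = -13826$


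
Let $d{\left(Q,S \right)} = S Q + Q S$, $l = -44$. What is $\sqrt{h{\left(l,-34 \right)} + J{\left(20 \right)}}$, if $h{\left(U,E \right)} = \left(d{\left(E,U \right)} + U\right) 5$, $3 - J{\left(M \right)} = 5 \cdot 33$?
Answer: $\sqrt{14578} \approx 120.74$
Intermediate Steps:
$J{\left(M \right)} = -162$ ($J{\left(M \right)} = 3 - 5 \cdot 33 = 3 - 165 = -162$)
$d{\left(Q,S \right)} = 2 Q S$ ($d{\left(Q,S \right)} = Q S + Q S = 2 Q S$)
$h{\left(U,E \right)} = 5 U + 10 E U$ ($h{\left(U,E \right)} = \left(2 E U + U\right) 5 = \left(U + 2 E U\right) 5 = 5 U + 10 E U$)
$\sqrt{h{\left(l,-34 \right)} + J{\left(20 \right)}} = \sqrt{5 \left(-44\right) \left(1 + 2 \left(-34\right)\right) - 162} = \sqrt{5 \left(-44\right) \left(1 - 68\right) - 162} = \sqrt{5 \left(-44\right) \left(-67\right) - 162} = \sqrt{14740 - 162} = \sqrt{14578}$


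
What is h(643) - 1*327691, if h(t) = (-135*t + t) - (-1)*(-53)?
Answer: -413906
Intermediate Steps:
h(t) = -53 - 134*t (h(t) = -134*t - 1*53 = -134*t - 53 = -53 - 134*t)
h(643) - 1*327691 = (-53 - 134*643) - 1*327691 = (-53 - 86162) - 327691 = -86215 - 327691 = -413906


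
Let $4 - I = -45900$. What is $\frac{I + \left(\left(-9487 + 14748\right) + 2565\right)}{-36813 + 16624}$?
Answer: $- \frac{53730}{20189} \approx -2.6614$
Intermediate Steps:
$I = 45904$ ($I = 4 - -45900 = 4 + 45900 = 45904$)
$\frac{I + \left(\left(-9487 + 14748\right) + 2565\right)}{-36813 + 16624} = \frac{45904 + \left(\left(-9487 + 14748\right) + 2565\right)}{-36813 + 16624} = \frac{45904 + \left(5261 + 2565\right)}{-20189} = \left(45904 + 7826\right) \left(- \frac{1}{20189}\right) = 53730 \left(- \frac{1}{20189}\right) = - \frac{53730}{20189}$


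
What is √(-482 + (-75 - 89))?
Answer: I*√646 ≈ 25.417*I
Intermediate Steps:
√(-482 + (-75 - 89)) = √(-482 - 164) = √(-646) = I*√646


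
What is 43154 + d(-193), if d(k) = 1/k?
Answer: 8328721/193 ≈ 43154.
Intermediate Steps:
43154 + d(-193) = 43154 + 1/(-193) = 43154 - 1/193 = 8328721/193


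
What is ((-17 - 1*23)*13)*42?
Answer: -21840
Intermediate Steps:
((-17 - 1*23)*13)*42 = ((-17 - 23)*13)*42 = -40*13*42 = -520*42 = -21840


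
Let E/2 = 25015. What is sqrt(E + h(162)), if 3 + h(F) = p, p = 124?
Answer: sqrt(50151) ≈ 223.94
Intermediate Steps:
E = 50030 (E = 2*25015 = 50030)
h(F) = 121 (h(F) = -3 + 124 = 121)
sqrt(E + h(162)) = sqrt(50030 + 121) = sqrt(50151)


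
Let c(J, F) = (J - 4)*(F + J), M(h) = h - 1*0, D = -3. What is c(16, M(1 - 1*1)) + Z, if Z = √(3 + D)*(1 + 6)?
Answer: 192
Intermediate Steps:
M(h) = h (M(h) = h + 0 = h)
c(J, F) = (-4 + J)*(F + J)
Z = 0 (Z = √(3 - 3)*(1 + 6) = √0*7 = 0*7 = 0)
c(16, M(1 - 1*1)) + Z = (16² - 4*(1 - 1*1) - 4*16 + (1 - 1*1)*16) + 0 = (256 - 4*(1 - 1) - 64 + (1 - 1)*16) + 0 = (256 - 4*0 - 64 + 0*16) + 0 = (256 + 0 - 64 + 0) + 0 = 192 + 0 = 192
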